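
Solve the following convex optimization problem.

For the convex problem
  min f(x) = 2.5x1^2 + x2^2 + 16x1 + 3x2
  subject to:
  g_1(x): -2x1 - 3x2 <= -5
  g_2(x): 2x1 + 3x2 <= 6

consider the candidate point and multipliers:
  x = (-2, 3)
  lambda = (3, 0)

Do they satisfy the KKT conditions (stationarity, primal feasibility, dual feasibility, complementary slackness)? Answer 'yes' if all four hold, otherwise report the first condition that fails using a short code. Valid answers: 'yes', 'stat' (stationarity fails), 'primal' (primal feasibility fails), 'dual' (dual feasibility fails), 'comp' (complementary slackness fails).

Gradient of f: grad f(x) = Q x + c = (6, 9)
Constraint values g_i(x) = a_i^T x - b_i:
  g_1((-2, 3)) = 0
  g_2((-2, 3)) = -1
Stationarity residual: grad f(x) + sum_i lambda_i a_i = (0, 0)
  -> stationarity OK
Primal feasibility (all g_i <= 0): OK
Dual feasibility (all lambda_i >= 0): OK
Complementary slackness (lambda_i * g_i(x) = 0 for all i): OK

Verdict: yes, KKT holds.

yes


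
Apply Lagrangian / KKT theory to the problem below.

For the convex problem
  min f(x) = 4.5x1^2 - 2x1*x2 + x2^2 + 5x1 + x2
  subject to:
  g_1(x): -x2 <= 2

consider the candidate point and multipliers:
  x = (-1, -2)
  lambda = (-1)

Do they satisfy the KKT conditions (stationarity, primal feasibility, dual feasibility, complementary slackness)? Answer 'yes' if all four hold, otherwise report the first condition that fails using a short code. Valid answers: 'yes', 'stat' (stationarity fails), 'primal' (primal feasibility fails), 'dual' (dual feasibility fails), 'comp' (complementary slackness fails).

Gradient of f: grad f(x) = Q x + c = (0, -1)
Constraint values g_i(x) = a_i^T x - b_i:
  g_1((-1, -2)) = 0
Stationarity residual: grad f(x) + sum_i lambda_i a_i = (0, 0)
  -> stationarity OK
Primal feasibility (all g_i <= 0): OK
Dual feasibility (all lambda_i >= 0): FAILS
Complementary slackness (lambda_i * g_i(x) = 0 for all i): OK

Verdict: the first failing condition is dual_feasibility -> dual.

dual


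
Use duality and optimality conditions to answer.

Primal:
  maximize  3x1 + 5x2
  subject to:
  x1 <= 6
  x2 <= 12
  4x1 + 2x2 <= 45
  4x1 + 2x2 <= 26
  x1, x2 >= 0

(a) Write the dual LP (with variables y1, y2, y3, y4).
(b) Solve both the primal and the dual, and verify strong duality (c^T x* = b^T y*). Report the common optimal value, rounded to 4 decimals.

The standard primal-dual pair for 'max c^T x s.t. A x <= b, x >= 0' is:
  Dual:  min b^T y  s.t.  A^T y >= c,  y >= 0.

So the dual LP is:
  minimize  6y1 + 12y2 + 45y3 + 26y4
  subject to:
    y1 + 4y3 + 4y4 >= 3
    y2 + 2y3 + 2y4 >= 5
    y1, y2, y3, y4 >= 0

Solving the primal: x* = (0.5, 12).
  primal value c^T x* = 61.5.
Solving the dual: y* = (0, 3.5, 0, 0.75).
  dual value b^T y* = 61.5.
Strong duality: c^T x* = b^T y*. Confirmed.

61.5


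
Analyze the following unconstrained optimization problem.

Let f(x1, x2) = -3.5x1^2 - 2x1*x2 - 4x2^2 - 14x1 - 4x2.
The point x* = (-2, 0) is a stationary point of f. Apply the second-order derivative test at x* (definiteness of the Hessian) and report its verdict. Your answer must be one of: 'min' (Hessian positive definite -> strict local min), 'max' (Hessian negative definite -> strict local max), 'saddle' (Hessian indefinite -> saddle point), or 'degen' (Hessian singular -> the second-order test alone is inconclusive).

Compute the Hessian H = grad^2 f:
  H = [[-7, -2], [-2, -8]]
Verify stationarity: grad f(x*) = H x* + g = (0, 0).
Eigenvalues of H: -9.5616, -5.4384.
Both eigenvalues < 0, so H is negative definite -> x* is a strict local max.

max


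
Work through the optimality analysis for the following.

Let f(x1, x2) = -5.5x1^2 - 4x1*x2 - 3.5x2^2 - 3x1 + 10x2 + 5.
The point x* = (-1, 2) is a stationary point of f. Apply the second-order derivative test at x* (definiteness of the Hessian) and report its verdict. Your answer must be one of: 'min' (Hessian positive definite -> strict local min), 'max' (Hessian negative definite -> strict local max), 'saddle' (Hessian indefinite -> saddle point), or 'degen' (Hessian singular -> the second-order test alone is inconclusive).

Compute the Hessian H = grad^2 f:
  H = [[-11, -4], [-4, -7]]
Verify stationarity: grad f(x*) = H x* + g = (0, 0).
Eigenvalues of H: -13.4721, -4.5279.
Both eigenvalues < 0, so H is negative definite -> x* is a strict local max.

max


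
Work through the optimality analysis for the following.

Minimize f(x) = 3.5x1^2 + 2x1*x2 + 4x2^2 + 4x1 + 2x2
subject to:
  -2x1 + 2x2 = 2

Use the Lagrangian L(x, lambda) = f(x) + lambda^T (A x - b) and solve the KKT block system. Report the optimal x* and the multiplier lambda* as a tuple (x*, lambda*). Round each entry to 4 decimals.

Form the Lagrangian:
  L(x, lambda) = (1/2) x^T Q x + c^T x + lambda^T (A x - b)
Stationarity (grad_x L = 0): Q x + c + A^T lambda = 0.
Primal feasibility: A x = b.

This gives the KKT block system:
  [ Q   A^T ] [ x     ]   [-c ]
  [ A    0  ] [ lambda ] = [ b ]

Solving the linear system:
  x*      = (-0.8421, 0.1579)
  lambda* = (-0.7895)
  f(x*)   = -0.7368

x* = (-0.8421, 0.1579), lambda* = (-0.7895)


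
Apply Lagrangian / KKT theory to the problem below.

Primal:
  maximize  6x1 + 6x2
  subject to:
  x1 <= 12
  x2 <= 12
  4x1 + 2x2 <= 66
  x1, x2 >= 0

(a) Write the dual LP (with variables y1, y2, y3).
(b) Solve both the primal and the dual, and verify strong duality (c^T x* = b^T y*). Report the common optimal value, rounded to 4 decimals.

The standard primal-dual pair for 'max c^T x s.t. A x <= b, x >= 0' is:
  Dual:  min b^T y  s.t.  A^T y >= c,  y >= 0.

So the dual LP is:
  minimize  12y1 + 12y2 + 66y3
  subject to:
    y1 + 4y3 >= 6
    y2 + 2y3 >= 6
    y1, y2, y3 >= 0

Solving the primal: x* = (10.5, 12).
  primal value c^T x* = 135.
Solving the dual: y* = (0, 3, 1.5).
  dual value b^T y* = 135.
Strong duality: c^T x* = b^T y*. Confirmed.

135


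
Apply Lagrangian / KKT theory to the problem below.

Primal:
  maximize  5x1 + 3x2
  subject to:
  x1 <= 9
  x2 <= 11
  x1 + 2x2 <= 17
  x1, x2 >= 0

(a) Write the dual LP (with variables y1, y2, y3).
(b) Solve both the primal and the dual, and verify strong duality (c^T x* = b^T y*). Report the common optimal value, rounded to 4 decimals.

The standard primal-dual pair for 'max c^T x s.t. A x <= b, x >= 0' is:
  Dual:  min b^T y  s.t.  A^T y >= c,  y >= 0.

So the dual LP is:
  minimize  9y1 + 11y2 + 17y3
  subject to:
    y1 + y3 >= 5
    y2 + 2y3 >= 3
    y1, y2, y3 >= 0

Solving the primal: x* = (9, 4).
  primal value c^T x* = 57.
Solving the dual: y* = (3.5, 0, 1.5).
  dual value b^T y* = 57.
Strong duality: c^T x* = b^T y*. Confirmed.

57


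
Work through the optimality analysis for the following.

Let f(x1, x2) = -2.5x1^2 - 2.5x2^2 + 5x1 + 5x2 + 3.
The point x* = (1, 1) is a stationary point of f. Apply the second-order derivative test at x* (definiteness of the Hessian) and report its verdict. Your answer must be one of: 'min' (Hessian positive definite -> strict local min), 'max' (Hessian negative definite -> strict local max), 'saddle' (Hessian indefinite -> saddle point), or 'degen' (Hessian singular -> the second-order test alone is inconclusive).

Compute the Hessian H = grad^2 f:
  H = [[-5, 0], [0, -5]]
Verify stationarity: grad f(x*) = H x* + g = (0, 0).
Eigenvalues of H: -5, -5.
Both eigenvalues < 0, so H is negative definite -> x* is a strict local max.

max


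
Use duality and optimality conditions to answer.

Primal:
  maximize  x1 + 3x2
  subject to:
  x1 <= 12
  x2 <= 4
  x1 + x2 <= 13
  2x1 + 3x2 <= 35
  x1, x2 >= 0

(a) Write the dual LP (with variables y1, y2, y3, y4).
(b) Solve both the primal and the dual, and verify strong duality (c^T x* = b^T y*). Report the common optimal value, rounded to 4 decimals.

The standard primal-dual pair for 'max c^T x s.t. A x <= b, x >= 0' is:
  Dual:  min b^T y  s.t.  A^T y >= c,  y >= 0.

So the dual LP is:
  minimize  12y1 + 4y2 + 13y3 + 35y4
  subject to:
    y1 + y3 + 2y4 >= 1
    y2 + y3 + 3y4 >= 3
    y1, y2, y3, y4 >= 0

Solving the primal: x* = (9, 4).
  primal value c^T x* = 21.
Solving the dual: y* = (0, 2, 1, 0).
  dual value b^T y* = 21.
Strong duality: c^T x* = b^T y*. Confirmed.

21


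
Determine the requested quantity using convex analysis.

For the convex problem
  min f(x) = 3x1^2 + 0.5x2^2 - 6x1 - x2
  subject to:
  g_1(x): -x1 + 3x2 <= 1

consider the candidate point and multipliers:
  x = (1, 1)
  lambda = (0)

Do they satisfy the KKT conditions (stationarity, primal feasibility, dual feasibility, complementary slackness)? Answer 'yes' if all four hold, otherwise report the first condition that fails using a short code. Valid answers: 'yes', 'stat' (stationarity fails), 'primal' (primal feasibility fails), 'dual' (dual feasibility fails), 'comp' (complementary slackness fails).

Gradient of f: grad f(x) = Q x + c = (0, 0)
Constraint values g_i(x) = a_i^T x - b_i:
  g_1((1, 1)) = 1
Stationarity residual: grad f(x) + sum_i lambda_i a_i = (0, 0)
  -> stationarity OK
Primal feasibility (all g_i <= 0): FAILS
Dual feasibility (all lambda_i >= 0): OK
Complementary slackness (lambda_i * g_i(x) = 0 for all i): OK

Verdict: the first failing condition is primal_feasibility -> primal.

primal


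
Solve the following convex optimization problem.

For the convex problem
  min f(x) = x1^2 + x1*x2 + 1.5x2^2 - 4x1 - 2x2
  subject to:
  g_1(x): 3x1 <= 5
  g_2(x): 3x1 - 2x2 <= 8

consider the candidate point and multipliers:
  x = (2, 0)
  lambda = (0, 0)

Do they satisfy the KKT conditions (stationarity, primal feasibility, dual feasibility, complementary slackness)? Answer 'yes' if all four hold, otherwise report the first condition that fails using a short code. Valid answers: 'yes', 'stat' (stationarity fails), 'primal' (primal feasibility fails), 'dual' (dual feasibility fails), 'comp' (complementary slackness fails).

Gradient of f: grad f(x) = Q x + c = (0, 0)
Constraint values g_i(x) = a_i^T x - b_i:
  g_1((2, 0)) = 1
  g_2((2, 0)) = -2
Stationarity residual: grad f(x) + sum_i lambda_i a_i = (0, 0)
  -> stationarity OK
Primal feasibility (all g_i <= 0): FAILS
Dual feasibility (all lambda_i >= 0): OK
Complementary slackness (lambda_i * g_i(x) = 0 for all i): OK

Verdict: the first failing condition is primal_feasibility -> primal.

primal


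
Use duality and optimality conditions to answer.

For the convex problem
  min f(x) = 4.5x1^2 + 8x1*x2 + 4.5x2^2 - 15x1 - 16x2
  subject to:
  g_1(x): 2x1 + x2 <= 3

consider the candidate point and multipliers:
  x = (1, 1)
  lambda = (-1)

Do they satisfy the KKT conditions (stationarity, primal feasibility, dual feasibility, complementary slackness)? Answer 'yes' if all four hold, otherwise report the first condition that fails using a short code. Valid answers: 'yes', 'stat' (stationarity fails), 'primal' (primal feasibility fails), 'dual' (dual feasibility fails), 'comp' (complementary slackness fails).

Gradient of f: grad f(x) = Q x + c = (2, 1)
Constraint values g_i(x) = a_i^T x - b_i:
  g_1((1, 1)) = 0
Stationarity residual: grad f(x) + sum_i lambda_i a_i = (0, 0)
  -> stationarity OK
Primal feasibility (all g_i <= 0): OK
Dual feasibility (all lambda_i >= 0): FAILS
Complementary slackness (lambda_i * g_i(x) = 0 for all i): OK

Verdict: the first failing condition is dual_feasibility -> dual.

dual


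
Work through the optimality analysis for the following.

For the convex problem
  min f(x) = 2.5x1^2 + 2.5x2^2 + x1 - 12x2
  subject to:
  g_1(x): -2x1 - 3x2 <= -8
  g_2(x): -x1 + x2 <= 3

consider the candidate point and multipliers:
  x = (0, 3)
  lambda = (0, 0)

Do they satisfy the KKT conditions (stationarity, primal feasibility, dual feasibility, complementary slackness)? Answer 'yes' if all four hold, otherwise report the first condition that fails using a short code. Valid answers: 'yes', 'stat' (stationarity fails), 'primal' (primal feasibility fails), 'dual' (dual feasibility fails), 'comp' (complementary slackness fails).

Gradient of f: grad f(x) = Q x + c = (1, 3)
Constraint values g_i(x) = a_i^T x - b_i:
  g_1((0, 3)) = -1
  g_2((0, 3)) = 0
Stationarity residual: grad f(x) + sum_i lambda_i a_i = (1, 3)
  -> stationarity FAILS
Primal feasibility (all g_i <= 0): OK
Dual feasibility (all lambda_i >= 0): OK
Complementary slackness (lambda_i * g_i(x) = 0 for all i): OK

Verdict: the first failing condition is stationarity -> stat.

stat


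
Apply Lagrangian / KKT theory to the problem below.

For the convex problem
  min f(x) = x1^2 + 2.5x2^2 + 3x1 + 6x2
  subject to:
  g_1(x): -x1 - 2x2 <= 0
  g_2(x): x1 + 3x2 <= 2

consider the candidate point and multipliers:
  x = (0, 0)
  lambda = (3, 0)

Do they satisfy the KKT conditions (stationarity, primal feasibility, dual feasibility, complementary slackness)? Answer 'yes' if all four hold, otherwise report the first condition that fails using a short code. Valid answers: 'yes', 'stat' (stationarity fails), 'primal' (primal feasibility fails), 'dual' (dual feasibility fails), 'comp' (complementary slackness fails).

Gradient of f: grad f(x) = Q x + c = (3, 6)
Constraint values g_i(x) = a_i^T x - b_i:
  g_1((0, 0)) = 0
  g_2((0, 0)) = -2
Stationarity residual: grad f(x) + sum_i lambda_i a_i = (0, 0)
  -> stationarity OK
Primal feasibility (all g_i <= 0): OK
Dual feasibility (all lambda_i >= 0): OK
Complementary slackness (lambda_i * g_i(x) = 0 for all i): OK

Verdict: yes, KKT holds.

yes


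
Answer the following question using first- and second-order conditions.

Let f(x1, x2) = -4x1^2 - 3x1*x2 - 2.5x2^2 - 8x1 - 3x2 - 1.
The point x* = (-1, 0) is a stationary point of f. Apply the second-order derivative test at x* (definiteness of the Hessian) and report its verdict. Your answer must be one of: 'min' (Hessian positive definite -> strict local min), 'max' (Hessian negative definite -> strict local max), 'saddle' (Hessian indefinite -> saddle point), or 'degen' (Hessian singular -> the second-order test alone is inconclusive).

Compute the Hessian H = grad^2 f:
  H = [[-8, -3], [-3, -5]]
Verify stationarity: grad f(x*) = H x* + g = (0, 0).
Eigenvalues of H: -9.8541, -3.1459.
Both eigenvalues < 0, so H is negative definite -> x* is a strict local max.

max


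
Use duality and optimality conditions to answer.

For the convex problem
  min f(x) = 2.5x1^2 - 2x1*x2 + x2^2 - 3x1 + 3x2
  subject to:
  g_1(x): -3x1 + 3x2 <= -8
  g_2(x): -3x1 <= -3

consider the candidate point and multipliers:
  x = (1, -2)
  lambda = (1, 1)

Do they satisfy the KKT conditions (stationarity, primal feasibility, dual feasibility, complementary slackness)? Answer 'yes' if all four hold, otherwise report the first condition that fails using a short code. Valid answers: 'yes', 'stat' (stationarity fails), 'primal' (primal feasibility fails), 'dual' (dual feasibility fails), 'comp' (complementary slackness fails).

Gradient of f: grad f(x) = Q x + c = (6, -3)
Constraint values g_i(x) = a_i^T x - b_i:
  g_1((1, -2)) = -1
  g_2((1, -2)) = 0
Stationarity residual: grad f(x) + sum_i lambda_i a_i = (0, 0)
  -> stationarity OK
Primal feasibility (all g_i <= 0): OK
Dual feasibility (all lambda_i >= 0): OK
Complementary slackness (lambda_i * g_i(x) = 0 for all i): FAILS

Verdict: the first failing condition is complementary_slackness -> comp.

comp


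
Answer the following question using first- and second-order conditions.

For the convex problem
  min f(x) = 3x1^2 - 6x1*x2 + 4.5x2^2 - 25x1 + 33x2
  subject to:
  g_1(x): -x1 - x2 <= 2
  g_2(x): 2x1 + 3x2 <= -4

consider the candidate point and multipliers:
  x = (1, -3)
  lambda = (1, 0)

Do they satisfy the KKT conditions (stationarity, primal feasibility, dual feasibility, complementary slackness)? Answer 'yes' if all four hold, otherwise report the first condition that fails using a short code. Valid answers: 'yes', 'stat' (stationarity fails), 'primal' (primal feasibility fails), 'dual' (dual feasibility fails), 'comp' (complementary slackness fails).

Gradient of f: grad f(x) = Q x + c = (-1, 0)
Constraint values g_i(x) = a_i^T x - b_i:
  g_1((1, -3)) = 0
  g_2((1, -3)) = -3
Stationarity residual: grad f(x) + sum_i lambda_i a_i = (-2, -1)
  -> stationarity FAILS
Primal feasibility (all g_i <= 0): OK
Dual feasibility (all lambda_i >= 0): OK
Complementary slackness (lambda_i * g_i(x) = 0 for all i): OK

Verdict: the first failing condition is stationarity -> stat.

stat


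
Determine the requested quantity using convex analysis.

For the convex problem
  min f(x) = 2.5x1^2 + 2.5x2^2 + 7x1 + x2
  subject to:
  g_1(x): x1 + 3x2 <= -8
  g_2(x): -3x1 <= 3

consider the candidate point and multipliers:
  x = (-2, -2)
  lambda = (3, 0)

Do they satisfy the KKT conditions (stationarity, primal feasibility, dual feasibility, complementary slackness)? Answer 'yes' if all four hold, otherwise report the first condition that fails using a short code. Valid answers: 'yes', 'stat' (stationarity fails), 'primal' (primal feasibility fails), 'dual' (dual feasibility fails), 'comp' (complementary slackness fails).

Gradient of f: grad f(x) = Q x + c = (-3, -9)
Constraint values g_i(x) = a_i^T x - b_i:
  g_1((-2, -2)) = 0
  g_2((-2, -2)) = 3
Stationarity residual: grad f(x) + sum_i lambda_i a_i = (0, 0)
  -> stationarity OK
Primal feasibility (all g_i <= 0): FAILS
Dual feasibility (all lambda_i >= 0): OK
Complementary slackness (lambda_i * g_i(x) = 0 for all i): OK

Verdict: the first failing condition is primal_feasibility -> primal.

primal


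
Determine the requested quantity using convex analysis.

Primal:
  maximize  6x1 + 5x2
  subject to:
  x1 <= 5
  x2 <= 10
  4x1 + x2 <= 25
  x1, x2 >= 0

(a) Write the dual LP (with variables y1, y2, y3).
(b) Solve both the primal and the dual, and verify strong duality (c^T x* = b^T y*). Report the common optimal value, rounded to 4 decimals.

The standard primal-dual pair for 'max c^T x s.t. A x <= b, x >= 0' is:
  Dual:  min b^T y  s.t.  A^T y >= c,  y >= 0.

So the dual LP is:
  minimize  5y1 + 10y2 + 25y3
  subject to:
    y1 + 4y3 >= 6
    y2 + y3 >= 5
    y1, y2, y3 >= 0

Solving the primal: x* = (3.75, 10).
  primal value c^T x* = 72.5.
Solving the dual: y* = (0, 3.5, 1.5).
  dual value b^T y* = 72.5.
Strong duality: c^T x* = b^T y*. Confirmed.

72.5


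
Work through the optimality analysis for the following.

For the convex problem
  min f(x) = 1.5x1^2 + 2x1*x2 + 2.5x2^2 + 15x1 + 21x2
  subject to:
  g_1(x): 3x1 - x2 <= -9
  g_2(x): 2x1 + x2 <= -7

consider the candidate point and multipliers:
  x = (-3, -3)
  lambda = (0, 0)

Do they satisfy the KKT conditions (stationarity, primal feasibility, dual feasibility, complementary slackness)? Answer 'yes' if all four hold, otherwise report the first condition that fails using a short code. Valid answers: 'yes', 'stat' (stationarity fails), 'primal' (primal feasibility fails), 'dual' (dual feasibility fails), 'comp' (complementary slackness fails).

Gradient of f: grad f(x) = Q x + c = (0, 0)
Constraint values g_i(x) = a_i^T x - b_i:
  g_1((-3, -3)) = 3
  g_2((-3, -3)) = -2
Stationarity residual: grad f(x) + sum_i lambda_i a_i = (0, 0)
  -> stationarity OK
Primal feasibility (all g_i <= 0): FAILS
Dual feasibility (all lambda_i >= 0): OK
Complementary slackness (lambda_i * g_i(x) = 0 for all i): OK

Verdict: the first failing condition is primal_feasibility -> primal.

primal


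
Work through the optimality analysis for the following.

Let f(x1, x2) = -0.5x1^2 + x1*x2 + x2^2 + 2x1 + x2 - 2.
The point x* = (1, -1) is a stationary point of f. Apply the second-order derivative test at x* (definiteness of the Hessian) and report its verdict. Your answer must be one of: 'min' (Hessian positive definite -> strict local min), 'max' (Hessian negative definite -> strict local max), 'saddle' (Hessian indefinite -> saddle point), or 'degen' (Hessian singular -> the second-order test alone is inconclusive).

Compute the Hessian H = grad^2 f:
  H = [[-1, 1], [1, 2]]
Verify stationarity: grad f(x*) = H x* + g = (0, 0).
Eigenvalues of H: -1.3028, 2.3028.
Eigenvalues have mixed signs, so H is indefinite -> x* is a saddle point.

saddle


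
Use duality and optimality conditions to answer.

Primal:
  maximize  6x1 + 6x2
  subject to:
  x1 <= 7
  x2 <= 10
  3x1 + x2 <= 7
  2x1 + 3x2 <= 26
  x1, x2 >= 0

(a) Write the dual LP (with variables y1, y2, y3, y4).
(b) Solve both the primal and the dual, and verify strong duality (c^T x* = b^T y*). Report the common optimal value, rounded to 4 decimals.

The standard primal-dual pair for 'max c^T x s.t. A x <= b, x >= 0' is:
  Dual:  min b^T y  s.t.  A^T y >= c,  y >= 0.

So the dual LP is:
  minimize  7y1 + 10y2 + 7y3 + 26y4
  subject to:
    y1 + 3y3 + 2y4 >= 6
    y2 + y3 + 3y4 >= 6
    y1, y2, y3, y4 >= 0

Solving the primal: x* = (0, 7).
  primal value c^T x* = 42.
Solving the dual: y* = (0, 0, 6, 0).
  dual value b^T y* = 42.
Strong duality: c^T x* = b^T y*. Confirmed.

42


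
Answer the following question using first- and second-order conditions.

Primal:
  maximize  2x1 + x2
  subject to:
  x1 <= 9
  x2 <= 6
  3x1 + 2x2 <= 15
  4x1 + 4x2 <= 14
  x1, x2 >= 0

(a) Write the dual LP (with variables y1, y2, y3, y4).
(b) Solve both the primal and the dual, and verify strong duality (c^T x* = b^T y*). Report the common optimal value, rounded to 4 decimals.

The standard primal-dual pair for 'max c^T x s.t. A x <= b, x >= 0' is:
  Dual:  min b^T y  s.t.  A^T y >= c,  y >= 0.

So the dual LP is:
  minimize  9y1 + 6y2 + 15y3 + 14y4
  subject to:
    y1 + 3y3 + 4y4 >= 2
    y2 + 2y3 + 4y4 >= 1
    y1, y2, y3, y4 >= 0

Solving the primal: x* = (3.5, 0).
  primal value c^T x* = 7.
Solving the dual: y* = (0, 0, 0, 0.5).
  dual value b^T y* = 7.
Strong duality: c^T x* = b^T y*. Confirmed.

7


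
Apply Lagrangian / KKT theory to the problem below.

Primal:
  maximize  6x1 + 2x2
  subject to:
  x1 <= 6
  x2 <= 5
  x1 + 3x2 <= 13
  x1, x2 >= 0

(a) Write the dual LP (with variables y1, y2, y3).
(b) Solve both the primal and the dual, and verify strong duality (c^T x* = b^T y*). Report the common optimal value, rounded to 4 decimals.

The standard primal-dual pair for 'max c^T x s.t. A x <= b, x >= 0' is:
  Dual:  min b^T y  s.t.  A^T y >= c,  y >= 0.

So the dual LP is:
  minimize  6y1 + 5y2 + 13y3
  subject to:
    y1 + y3 >= 6
    y2 + 3y3 >= 2
    y1, y2, y3 >= 0

Solving the primal: x* = (6, 2.3333).
  primal value c^T x* = 40.6667.
Solving the dual: y* = (5.3333, 0, 0.6667).
  dual value b^T y* = 40.6667.
Strong duality: c^T x* = b^T y*. Confirmed.

40.6667


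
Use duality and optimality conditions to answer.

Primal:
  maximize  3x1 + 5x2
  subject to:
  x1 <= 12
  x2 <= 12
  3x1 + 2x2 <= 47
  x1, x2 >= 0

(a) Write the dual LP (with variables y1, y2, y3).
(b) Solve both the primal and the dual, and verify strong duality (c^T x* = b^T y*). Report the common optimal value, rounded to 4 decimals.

The standard primal-dual pair for 'max c^T x s.t. A x <= b, x >= 0' is:
  Dual:  min b^T y  s.t.  A^T y >= c,  y >= 0.

So the dual LP is:
  minimize  12y1 + 12y2 + 47y3
  subject to:
    y1 + 3y3 >= 3
    y2 + 2y3 >= 5
    y1, y2, y3 >= 0

Solving the primal: x* = (7.6667, 12).
  primal value c^T x* = 83.
Solving the dual: y* = (0, 3, 1).
  dual value b^T y* = 83.
Strong duality: c^T x* = b^T y*. Confirmed.

83


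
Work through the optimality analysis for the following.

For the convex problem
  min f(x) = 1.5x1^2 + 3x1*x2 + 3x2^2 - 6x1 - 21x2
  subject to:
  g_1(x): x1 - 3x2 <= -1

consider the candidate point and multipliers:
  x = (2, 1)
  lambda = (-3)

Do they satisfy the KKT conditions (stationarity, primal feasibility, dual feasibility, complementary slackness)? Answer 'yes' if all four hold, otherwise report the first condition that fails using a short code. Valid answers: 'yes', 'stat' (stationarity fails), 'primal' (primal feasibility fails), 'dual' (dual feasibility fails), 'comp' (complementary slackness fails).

Gradient of f: grad f(x) = Q x + c = (3, -9)
Constraint values g_i(x) = a_i^T x - b_i:
  g_1((2, 1)) = 0
Stationarity residual: grad f(x) + sum_i lambda_i a_i = (0, 0)
  -> stationarity OK
Primal feasibility (all g_i <= 0): OK
Dual feasibility (all lambda_i >= 0): FAILS
Complementary slackness (lambda_i * g_i(x) = 0 for all i): OK

Verdict: the first failing condition is dual_feasibility -> dual.

dual


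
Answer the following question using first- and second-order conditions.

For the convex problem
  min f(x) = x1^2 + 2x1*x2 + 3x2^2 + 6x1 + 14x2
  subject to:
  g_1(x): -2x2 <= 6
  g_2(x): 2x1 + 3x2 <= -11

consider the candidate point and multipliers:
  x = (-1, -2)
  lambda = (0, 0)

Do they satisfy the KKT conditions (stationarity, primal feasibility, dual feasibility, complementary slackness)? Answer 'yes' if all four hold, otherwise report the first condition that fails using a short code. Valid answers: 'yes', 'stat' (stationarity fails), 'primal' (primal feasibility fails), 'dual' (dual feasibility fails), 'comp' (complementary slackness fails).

Gradient of f: grad f(x) = Q x + c = (0, 0)
Constraint values g_i(x) = a_i^T x - b_i:
  g_1((-1, -2)) = -2
  g_2((-1, -2)) = 3
Stationarity residual: grad f(x) + sum_i lambda_i a_i = (0, 0)
  -> stationarity OK
Primal feasibility (all g_i <= 0): FAILS
Dual feasibility (all lambda_i >= 0): OK
Complementary slackness (lambda_i * g_i(x) = 0 for all i): OK

Verdict: the first failing condition is primal_feasibility -> primal.

primal


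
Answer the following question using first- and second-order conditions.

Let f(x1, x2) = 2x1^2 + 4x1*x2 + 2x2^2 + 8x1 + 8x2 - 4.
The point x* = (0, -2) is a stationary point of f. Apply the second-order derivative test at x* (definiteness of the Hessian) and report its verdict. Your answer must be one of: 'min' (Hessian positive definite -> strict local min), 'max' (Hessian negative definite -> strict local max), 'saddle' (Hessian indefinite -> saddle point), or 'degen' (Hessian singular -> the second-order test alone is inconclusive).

Compute the Hessian H = grad^2 f:
  H = [[4, 4], [4, 4]]
Verify stationarity: grad f(x*) = H x* + g = (0, 0).
Eigenvalues of H: 0, 8.
H has a zero eigenvalue (singular; positive semidefinite but not definite), so H is neither positive definite, negative definite, nor indefinite. The second-order test alone is inconclusive -> degen.
(Indeed, f is constant along the null direction of H through x*, so x* is not a strict local extremum.)

degen


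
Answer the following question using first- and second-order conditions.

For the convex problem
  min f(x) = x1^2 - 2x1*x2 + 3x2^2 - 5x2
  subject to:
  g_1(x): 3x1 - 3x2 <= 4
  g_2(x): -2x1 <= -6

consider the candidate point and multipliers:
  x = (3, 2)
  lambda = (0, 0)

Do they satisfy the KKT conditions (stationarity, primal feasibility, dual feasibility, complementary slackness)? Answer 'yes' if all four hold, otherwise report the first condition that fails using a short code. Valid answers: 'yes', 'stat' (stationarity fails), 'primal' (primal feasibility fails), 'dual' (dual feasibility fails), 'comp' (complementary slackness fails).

Gradient of f: grad f(x) = Q x + c = (2, 1)
Constraint values g_i(x) = a_i^T x - b_i:
  g_1((3, 2)) = -1
  g_2((3, 2)) = 0
Stationarity residual: grad f(x) + sum_i lambda_i a_i = (2, 1)
  -> stationarity FAILS
Primal feasibility (all g_i <= 0): OK
Dual feasibility (all lambda_i >= 0): OK
Complementary slackness (lambda_i * g_i(x) = 0 for all i): OK

Verdict: the first failing condition is stationarity -> stat.

stat


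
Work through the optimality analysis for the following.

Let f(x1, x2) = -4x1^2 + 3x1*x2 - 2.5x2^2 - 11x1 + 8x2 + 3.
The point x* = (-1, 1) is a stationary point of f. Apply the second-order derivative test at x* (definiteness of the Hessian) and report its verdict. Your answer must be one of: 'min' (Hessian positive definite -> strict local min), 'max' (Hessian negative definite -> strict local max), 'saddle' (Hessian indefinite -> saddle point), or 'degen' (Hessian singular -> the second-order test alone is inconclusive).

Compute the Hessian H = grad^2 f:
  H = [[-8, 3], [3, -5]]
Verify stationarity: grad f(x*) = H x* + g = (0, 0).
Eigenvalues of H: -9.8541, -3.1459.
Both eigenvalues < 0, so H is negative definite -> x* is a strict local max.

max


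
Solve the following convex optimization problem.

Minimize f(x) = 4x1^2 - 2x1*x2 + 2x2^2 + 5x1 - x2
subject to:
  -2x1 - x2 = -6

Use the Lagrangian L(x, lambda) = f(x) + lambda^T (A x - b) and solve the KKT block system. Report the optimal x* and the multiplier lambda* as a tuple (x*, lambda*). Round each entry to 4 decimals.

Form the Lagrangian:
  L(x, lambda) = (1/2) x^T Q x + c^T x + lambda^T (A x - b)
Stationarity (grad_x L = 0): Q x + c + A^T lambda = 0.
Primal feasibility: A x = b.

This gives the KKT block system:
  [ Q   A^T ] [ x     ]   [-c ]
  [ A    0  ] [ lambda ] = [ b ]

Solving the linear system:
  x*      = (1.6562, 2.6875)
  lambda* = (6.4375)
  f(x*)   = 22.1094

x* = (1.6562, 2.6875), lambda* = (6.4375)


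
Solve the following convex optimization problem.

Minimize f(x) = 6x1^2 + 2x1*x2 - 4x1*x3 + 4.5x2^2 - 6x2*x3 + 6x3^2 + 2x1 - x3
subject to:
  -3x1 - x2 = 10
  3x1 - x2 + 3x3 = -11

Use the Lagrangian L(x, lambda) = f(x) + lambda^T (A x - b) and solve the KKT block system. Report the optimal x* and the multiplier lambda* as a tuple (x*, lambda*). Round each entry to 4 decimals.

Form the Lagrangian:
  L(x, lambda) = (1/2) x^T Q x + c^T x + lambda^T (A x - b)
Stationarity (grad_x L = 0): Q x + c + A^T lambda = 0.
Primal feasibility: A x = b.

This gives the KKT block system:
  [ Q   A^T ] [ x     ]   [-c ]
  [ A    0  ] [ lambda ] = [ b ]

Solving the linear system:
  x*      = (-2.7945, -1.6164, -1.411)
  lambda* = (-10.6895, -0.9817)
  f(x*)   = 45.9589

x* = (-2.7945, -1.6164, -1.411), lambda* = (-10.6895, -0.9817)


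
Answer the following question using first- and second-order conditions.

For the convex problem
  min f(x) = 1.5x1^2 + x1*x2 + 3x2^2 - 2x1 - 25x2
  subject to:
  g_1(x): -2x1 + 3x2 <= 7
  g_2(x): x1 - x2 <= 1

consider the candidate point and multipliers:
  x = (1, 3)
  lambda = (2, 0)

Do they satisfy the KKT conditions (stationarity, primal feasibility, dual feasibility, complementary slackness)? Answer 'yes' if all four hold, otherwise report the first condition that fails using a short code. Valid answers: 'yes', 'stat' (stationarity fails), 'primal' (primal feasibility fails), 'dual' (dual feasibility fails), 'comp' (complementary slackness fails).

Gradient of f: grad f(x) = Q x + c = (4, -6)
Constraint values g_i(x) = a_i^T x - b_i:
  g_1((1, 3)) = 0
  g_2((1, 3)) = -3
Stationarity residual: grad f(x) + sum_i lambda_i a_i = (0, 0)
  -> stationarity OK
Primal feasibility (all g_i <= 0): OK
Dual feasibility (all lambda_i >= 0): OK
Complementary slackness (lambda_i * g_i(x) = 0 for all i): OK

Verdict: yes, KKT holds.

yes


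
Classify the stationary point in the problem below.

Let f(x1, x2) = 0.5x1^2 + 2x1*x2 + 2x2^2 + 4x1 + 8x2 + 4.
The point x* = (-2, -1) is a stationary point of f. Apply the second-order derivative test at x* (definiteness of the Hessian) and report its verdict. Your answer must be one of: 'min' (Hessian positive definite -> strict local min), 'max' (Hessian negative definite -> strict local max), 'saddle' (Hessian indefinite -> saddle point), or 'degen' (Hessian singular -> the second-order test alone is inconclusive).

Compute the Hessian H = grad^2 f:
  H = [[1, 2], [2, 4]]
Verify stationarity: grad f(x*) = H x* + g = (0, 0).
Eigenvalues of H: 0, 5.
H has a zero eigenvalue (singular; positive semidefinite but not definite), so H is neither positive definite, negative definite, nor indefinite. The second-order test alone is inconclusive -> degen.
(Indeed, f is constant along the null direction of H through x*, so x* is not a strict local extremum.)

degen


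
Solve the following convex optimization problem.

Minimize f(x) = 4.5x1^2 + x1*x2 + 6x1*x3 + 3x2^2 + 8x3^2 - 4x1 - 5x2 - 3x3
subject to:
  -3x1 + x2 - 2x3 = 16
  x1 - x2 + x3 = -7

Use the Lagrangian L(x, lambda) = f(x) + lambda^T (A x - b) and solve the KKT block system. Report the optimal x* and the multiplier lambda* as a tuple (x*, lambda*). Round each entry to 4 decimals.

Form the Lagrangian:
  L(x, lambda) = (1/2) x^T Q x + c^T x + lambda^T (A x - b)
Stationarity (grad_x L = 0): Q x + c + A^T lambda = 0.
Primal feasibility: A x = b.

This gives the KKT block system:
  [ Q   A^T ] [ x     ]   [-c ]
  [ A    0  ] [ lambda ] = [ b ]

Solving the linear system:
  x*      = (-4.7358, 2.7358, 0.4717)
  lambda* = (-17.1887, -10.5094)
  f(x*)   = 102.6509

x* = (-4.7358, 2.7358, 0.4717), lambda* = (-17.1887, -10.5094)


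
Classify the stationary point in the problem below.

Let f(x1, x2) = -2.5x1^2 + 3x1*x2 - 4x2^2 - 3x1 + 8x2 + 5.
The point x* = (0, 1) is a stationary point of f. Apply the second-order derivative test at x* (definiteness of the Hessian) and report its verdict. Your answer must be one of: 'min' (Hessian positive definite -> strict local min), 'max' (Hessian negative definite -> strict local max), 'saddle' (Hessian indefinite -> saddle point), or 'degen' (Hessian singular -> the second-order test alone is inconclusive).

Compute the Hessian H = grad^2 f:
  H = [[-5, 3], [3, -8]]
Verify stationarity: grad f(x*) = H x* + g = (0, 0).
Eigenvalues of H: -9.8541, -3.1459.
Both eigenvalues < 0, so H is negative definite -> x* is a strict local max.

max


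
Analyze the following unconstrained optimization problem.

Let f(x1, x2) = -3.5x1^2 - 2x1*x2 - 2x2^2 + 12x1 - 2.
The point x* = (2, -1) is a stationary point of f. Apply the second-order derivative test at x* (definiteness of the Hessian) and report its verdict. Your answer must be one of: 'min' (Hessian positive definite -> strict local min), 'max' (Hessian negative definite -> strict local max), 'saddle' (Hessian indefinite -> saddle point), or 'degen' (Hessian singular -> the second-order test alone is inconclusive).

Compute the Hessian H = grad^2 f:
  H = [[-7, -2], [-2, -4]]
Verify stationarity: grad f(x*) = H x* + g = (0, 0).
Eigenvalues of H: -8, -3.
Both eigenvalues < 0, so H is negative definite -> x* is a strict local max.

max


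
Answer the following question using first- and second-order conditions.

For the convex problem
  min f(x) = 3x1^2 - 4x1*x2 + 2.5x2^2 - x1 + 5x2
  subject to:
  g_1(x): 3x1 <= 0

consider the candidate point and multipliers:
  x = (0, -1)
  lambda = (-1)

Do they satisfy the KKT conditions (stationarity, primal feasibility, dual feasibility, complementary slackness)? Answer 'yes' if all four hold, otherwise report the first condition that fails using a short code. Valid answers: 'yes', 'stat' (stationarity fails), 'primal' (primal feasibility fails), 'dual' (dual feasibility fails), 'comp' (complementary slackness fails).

Gradient of f: grad f(x) = Q x + c = (3, 0)
Constraint values g_i(x) = a_i^T x - b_i:
  g_1((0, -1)) = 0
Stationarity residual: grad f(x) + sum_i lambda_i a_i = (0, 0)
  -> stationarity OK
Primal feasibility (all g_i <= 0): OK
Dual feasibility (all lambda_i >= 0): FAILS
Complementary slackness (lambda_i * g_i(x) = 0 for all i): OK

Verdict: the first failing condition is dual_feasibility -> dual.

dual


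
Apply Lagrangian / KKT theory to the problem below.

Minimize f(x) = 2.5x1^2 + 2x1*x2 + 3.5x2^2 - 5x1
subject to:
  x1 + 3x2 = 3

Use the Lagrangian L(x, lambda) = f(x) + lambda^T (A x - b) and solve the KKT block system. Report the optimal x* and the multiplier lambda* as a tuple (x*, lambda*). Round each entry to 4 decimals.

Form the Lagrangian:
  L(x, lambda) = (1/2) x^T Q x + c^T x + lambda^T (A x - b)
Stationarity (grad_x L = 0): Q x + c + A^T lambda = 0.
Primal feasibility: A x = b.

This gives the KKT block system:
  [ Q   A^T ] [ x     ]   [-c ]
  [ A    0  ] [ lambda ] = [ b ]

Solving the linear system:
  x*      = (1.2, 0.6)
  lambda* = (-2.2)
  f(x*)   = 0.3

x* = (1.2, 0.6), lambda* = (-2.2)


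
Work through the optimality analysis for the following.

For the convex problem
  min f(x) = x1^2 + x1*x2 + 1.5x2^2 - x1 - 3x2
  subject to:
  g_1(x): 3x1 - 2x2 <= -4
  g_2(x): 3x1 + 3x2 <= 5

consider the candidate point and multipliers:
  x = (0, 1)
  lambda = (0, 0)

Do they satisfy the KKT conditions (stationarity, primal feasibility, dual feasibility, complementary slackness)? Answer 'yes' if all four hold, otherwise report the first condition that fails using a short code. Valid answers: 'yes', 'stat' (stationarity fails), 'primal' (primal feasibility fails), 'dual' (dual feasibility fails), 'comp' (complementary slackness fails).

Gradient of f: grad f(x) = Q x + c = (0, 0)
Constraint values g_i(x) = a_i^T x - b_i:
  g_1((0, 1)) = 2
  g_2((0, 1)) = -2
Stationarity residual: grad f(x) + sum_i lambda_i a_i = (0, 0)
  -> stationarity OK
Primal feasibility (all g_i <= 0): FAILS
Dual feasibility (all lambda_i >= 0): OK
Complementary slackness (lambda_i * g_i(x) = 0 for all i): OK

Verdict: the first failing condition is primal_feasibility -> primal.

primal


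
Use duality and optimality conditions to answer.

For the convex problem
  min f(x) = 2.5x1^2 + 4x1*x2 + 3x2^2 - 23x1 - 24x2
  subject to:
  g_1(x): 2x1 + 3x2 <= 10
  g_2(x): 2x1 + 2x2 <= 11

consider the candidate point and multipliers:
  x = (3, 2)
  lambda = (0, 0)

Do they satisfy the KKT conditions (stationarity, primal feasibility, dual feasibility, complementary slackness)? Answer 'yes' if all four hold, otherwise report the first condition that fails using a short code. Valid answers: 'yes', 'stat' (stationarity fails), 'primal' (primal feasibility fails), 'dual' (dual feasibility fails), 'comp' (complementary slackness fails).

Gradient of f: grad f(x) = Q x + c = (0, 0)
Constraint values g_i(x) = a_i^T x - b_i:
  g_1((3, 2)) = 2
  g_2((3, 2)) = -1
Stationarity residual: grad f(x) + sum_i lambda_i a_i = (0, 0)
  -> stationarity OK
Primal feasibility (all g_i <= 0): FAILS
Dual feasibility (all lambda_i >= 0): OK
Complementary slackness (lambda_i * g_i(x) = 0 for all i): OK

Verdict: the first failing condition is primal_feasibility -> primal.

primal


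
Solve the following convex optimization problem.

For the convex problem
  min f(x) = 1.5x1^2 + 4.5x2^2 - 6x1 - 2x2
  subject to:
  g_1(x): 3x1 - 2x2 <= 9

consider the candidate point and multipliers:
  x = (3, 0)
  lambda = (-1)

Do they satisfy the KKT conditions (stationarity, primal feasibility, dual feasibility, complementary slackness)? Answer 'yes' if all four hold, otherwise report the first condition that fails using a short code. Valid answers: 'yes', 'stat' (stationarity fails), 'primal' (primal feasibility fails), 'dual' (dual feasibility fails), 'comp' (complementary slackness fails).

Gradient of f: grad f(x) = Q x + c = (3, -2)
Constraint values g_i(x) = a_i^T x - b_i:
  g_1((3, 0)) = 0
Stationarity residual: grad f(x) + sum_i lambda_i a_i = (0, 0)
  -> stationarity OK
Primal feasibility (all g_i <= 0): OK
Dual feasibility (all lambda_i >= 0): FAILS
Complementary slackness (lambda_i * g_i(x) = 0 for all i): OK

Verdict: the first failing condition is dual_feasibility -> dual.

dual


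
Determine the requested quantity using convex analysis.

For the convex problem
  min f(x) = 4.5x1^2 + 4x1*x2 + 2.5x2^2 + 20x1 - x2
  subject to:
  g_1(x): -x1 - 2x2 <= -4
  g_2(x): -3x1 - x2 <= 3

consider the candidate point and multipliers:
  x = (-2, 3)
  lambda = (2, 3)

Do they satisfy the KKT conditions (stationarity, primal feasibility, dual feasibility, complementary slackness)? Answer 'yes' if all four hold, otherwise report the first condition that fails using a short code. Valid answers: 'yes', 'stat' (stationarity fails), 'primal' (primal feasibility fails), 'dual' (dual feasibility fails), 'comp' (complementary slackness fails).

Gradient of f: grad f(x) = Q x + c = (14, 6)
Constraint values g_i(x) = a_i^T x - b_i:
  g_1((-2, 3)) = 0
  g_2((-2, 3)) = 0
Stationarity residual: grad f(x) + sum_i lambda_i a_i = (3, -1)
  -> stationarity FAILS
Primal feasibility (all g_i <= 0): OK
Dual feasibility (all lambda_i >= 0): OK
Complementary slackness (lambda_i * g_i(x) = 0 for all i): OK

Verdict: the first failing condition is stationarity -> stat.

stat


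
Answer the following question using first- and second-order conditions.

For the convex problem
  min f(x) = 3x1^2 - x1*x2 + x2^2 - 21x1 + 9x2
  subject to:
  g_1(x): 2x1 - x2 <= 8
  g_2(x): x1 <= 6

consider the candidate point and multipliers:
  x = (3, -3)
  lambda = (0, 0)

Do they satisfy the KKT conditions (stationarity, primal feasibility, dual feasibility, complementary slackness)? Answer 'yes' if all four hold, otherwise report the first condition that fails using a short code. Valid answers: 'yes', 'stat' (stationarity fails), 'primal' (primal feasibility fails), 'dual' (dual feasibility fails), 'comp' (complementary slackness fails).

Gradient of f: grad f(x) = Q x + c = (0, 0)
Constraint values g_i(x) = a_i^T x - b_i:
  g_1((3, -3)) = 1
  g_2((3, -3)) = -3
Stationarity residual: grad f(x) + sum_i lambda_i a_i = (0, 0)
  -> stationarity OK
Primal feasibility (all g_i <= 0): FAILS
Dual feasibility (all lambda_i >= 0): OK
Complementary slackness (lambda_i * g_i(x) = 0 for all i): OK

Verdict: the first failing condition is primal_feasibility -> primal.

primal
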